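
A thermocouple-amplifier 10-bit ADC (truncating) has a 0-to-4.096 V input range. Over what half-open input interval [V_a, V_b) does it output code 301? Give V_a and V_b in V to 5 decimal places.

LSB = 4.096/2^10 = 4.000 mV.
V_a = V_low + 301·LSB = 1.204 V; V_b = V_low + 302·LSB = 1.208 V.

[1.20400 V, 1.20800 V)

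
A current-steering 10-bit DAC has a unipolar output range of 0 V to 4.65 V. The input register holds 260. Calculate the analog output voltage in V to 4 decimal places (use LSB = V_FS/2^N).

1.1807 V

LSB = 4.65 V / 2^10 = 4.541 mV.
V_out = 0 + 260 × 0.00454102 V = 1.18066 V.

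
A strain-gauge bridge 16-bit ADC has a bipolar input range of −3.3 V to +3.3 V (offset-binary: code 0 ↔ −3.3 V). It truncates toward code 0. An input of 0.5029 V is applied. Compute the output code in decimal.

Full-scale span = 6.6 V; LSB = 6.6/2^16 = 100.71 µV.
(0.5029 − (−3.3)) / 0.000100708 = 37761.645 LSBs.
⌊·⌋(37761.645) = 37761.

code 37761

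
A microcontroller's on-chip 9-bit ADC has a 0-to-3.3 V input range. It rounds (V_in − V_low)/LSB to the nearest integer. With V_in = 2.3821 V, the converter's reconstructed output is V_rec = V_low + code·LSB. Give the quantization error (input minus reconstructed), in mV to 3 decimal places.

-2.666 mV

LSB = 3.3/2^9 = 6.445 mV.
(2.3821 − 0)/0.00644531 = 369.5864; round gives code 370.
Reconstructed: 2.3847656 V.
Error = 2.3821 − 2.3847656 = -0.00266563 V = -2.666 mV.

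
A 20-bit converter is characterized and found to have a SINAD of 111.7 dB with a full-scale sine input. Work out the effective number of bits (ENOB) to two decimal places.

18.26 bits

ENOB = (SINAD − 1.76) / 6.02 = (111.7 − 1.76)/6.02 = 18.262.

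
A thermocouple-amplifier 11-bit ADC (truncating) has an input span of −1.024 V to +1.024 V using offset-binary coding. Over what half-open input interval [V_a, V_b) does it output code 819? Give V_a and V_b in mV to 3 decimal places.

LSB = 2.048/2^11 = 1.000 mV.
V_a = V_low + 819·LSB = -0.205 V; V_b = V_low + 820·LSB = -0.204 V.

[-205.000 mV, -204.000 mV)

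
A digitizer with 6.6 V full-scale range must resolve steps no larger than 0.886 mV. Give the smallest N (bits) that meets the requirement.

13 bits

Number of steps required ≥ 6.6 V / 0.886 mV = 7449.21.
Need 2^N ≥ 7449.21; 2^12 = 4096, 2^13 = 8192.
Minimum N = 13.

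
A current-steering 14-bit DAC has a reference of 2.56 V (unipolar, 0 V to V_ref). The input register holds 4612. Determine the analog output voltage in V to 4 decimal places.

LSB = 2.56 V / 2^14 = 156.25 µV.
V_out = 0 + 4612 × 0.00015625 V = 0.720625 V.

0.7206 V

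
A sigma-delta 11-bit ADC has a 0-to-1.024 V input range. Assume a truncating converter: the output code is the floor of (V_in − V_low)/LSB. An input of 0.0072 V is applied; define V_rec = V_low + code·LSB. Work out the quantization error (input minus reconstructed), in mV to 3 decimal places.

0.200 mV

Step size: 1.024 V ÷ 2^11 = 0.500 mV.
(V_in − V_low)/LSB = (0.0072 − 0)/0.0005 = 14.4000 → code 14 (floor).
Reconstructed: 0.007 V.
V_in − V_rec = 0.0002 V = 0.200 mV.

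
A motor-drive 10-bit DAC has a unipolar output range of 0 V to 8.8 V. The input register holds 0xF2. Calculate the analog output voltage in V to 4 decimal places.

2.0797 V

LSB = 8.8 V / 2^10 = 8.594 mV.
Code 0xF2 = 242 decimal.
V_out = 0 + 242 × 0.00859375 V = 2.07969 V.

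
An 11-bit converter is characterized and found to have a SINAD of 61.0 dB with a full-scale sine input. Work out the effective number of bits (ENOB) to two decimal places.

9.84 bits

ENOB = (SINAD − 1.76) / 6.02 = (61.0 − 1.76)/6.02 = 9.841.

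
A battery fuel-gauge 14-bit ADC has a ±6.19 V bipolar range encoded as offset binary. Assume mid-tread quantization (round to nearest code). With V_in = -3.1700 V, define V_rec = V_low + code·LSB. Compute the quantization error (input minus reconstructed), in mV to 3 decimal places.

Step size: 12.38 V ÷ 2^14 = 0.756 mV.
Scaled input = 3996.7431 LSBs, so code = 3997.
Reconstructed: -3.1698059 V.
Error = -3.1700 − (−3.1698059) = -0.000194092 V = -0.194 mV.

-0.194 mV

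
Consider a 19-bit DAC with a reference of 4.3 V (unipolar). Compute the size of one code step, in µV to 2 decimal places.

8.20 µV

Full-scale span = 4.3 V.
LSB = 4.3 / 2^19 = 4.3 / 524288 = 8.2016e-06 V = 8.20 µV.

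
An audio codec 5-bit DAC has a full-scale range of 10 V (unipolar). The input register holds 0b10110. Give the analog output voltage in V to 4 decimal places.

LSB = 10 V / 2^5 = 312.500 mV.
Code 0b10110 = 22 decimal.
V_out = 0 + 22 × 0.3125 V = 6.875 V.

6.8750 V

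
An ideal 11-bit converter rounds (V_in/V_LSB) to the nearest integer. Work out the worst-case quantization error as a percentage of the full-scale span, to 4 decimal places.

0.0244 %

Rounding → worst-case error = ½ LSB = V_FS/2^12, so 100/4096 = 0.0244141 % of full scale.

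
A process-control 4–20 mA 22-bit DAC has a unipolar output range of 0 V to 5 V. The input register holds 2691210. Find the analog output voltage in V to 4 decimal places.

LSB = 5 V / 2^22 = 1.19 µV.
V_out = 0 + 2691210 × 1.19209e-06 V = 3.20817 V.

3.2082 V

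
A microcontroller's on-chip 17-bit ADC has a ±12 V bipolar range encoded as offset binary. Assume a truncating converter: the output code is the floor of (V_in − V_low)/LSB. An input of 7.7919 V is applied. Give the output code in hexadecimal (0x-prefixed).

code 0x1A63A (decimal 108090)

Full-scale span = 24 V; LSB = 24/2^17 = 183.11 µV.
Input sits at 108090.163 steps above V_low.
So the output code is 108090.
In hexadecimal (0x-prefixed): 0x1A63A.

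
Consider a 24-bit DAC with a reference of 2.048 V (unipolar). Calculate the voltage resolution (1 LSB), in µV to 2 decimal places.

0.12 µV

Full-scale span = 2.048 V.
LSB = 2.048 / 2^24 = 2.048 / 16777216 = 1.2207e-07 V = 0.12 µV.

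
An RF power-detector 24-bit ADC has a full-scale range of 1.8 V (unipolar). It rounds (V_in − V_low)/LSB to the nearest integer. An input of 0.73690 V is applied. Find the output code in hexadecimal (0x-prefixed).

code 0x68CDB6 (decimal 6868406)

Full-scale span = 1.8 V; LSB = 1.8/2^24 = 0.11 µV.
(0.73690 − 0) / 1.07288e-07 = 6868405.817 LSBs.
So the output code is 6868406.
In hexadecimal (0x-prefixed): 0x68CDB6.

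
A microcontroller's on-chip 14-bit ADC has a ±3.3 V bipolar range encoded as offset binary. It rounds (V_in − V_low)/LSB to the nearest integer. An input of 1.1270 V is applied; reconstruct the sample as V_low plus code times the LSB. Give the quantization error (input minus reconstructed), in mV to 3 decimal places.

-0.124 mV

LSB = 6.6/2^14 = 402.83 µV.
(1.1270 − (−3.3))/0.000402832 = 10989.6921; round gives code 10990.
Reconstructed: 1.127124 V.
Error = 1.1270 − 1.127124 = -0.000124023 V = -0.124 mV.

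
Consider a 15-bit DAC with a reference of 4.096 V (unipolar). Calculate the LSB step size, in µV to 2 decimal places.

125.00 µV

Full-scale span = 4.096 V.
LSB = 4.096 / 2^15 = 4.096 / 32768 = 0.000125 V = 125.00 µV.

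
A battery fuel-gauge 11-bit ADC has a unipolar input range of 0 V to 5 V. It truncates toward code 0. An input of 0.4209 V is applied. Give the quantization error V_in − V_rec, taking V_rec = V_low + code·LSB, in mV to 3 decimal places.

0.978 mV

LSB = 5/2^11 = 2.441 mV.
Scaled input = 172.4006 LSBs, so code = 172.
V_rec = 0 + 172·0.00244141 = 0.41992188 V.
Error = 0.4209 − 0.41992188 = 0.000978125 V = 0.978 mV.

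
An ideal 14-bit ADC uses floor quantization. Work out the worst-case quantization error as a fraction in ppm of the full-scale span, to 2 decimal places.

61.04 ppm

Truncating → worst-case error = 1 LSB = V_FS/2^14, so 1e+06/16384 = 61.0352 ppm of full scale.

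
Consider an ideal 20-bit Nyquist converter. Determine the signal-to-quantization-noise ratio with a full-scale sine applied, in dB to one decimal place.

SNR ≈ 6.02·N + 1.76 dB = 6.02·20 + 1.76 = 122.16 dB.

122.2 dB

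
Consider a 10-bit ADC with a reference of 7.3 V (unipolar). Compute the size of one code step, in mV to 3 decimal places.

Full-scale span = 7.3 V.
LSB = 7.3 / 2^10 = 7.3 / 1024 = 0.00712891 V = 7.129 mV.

7.129 mV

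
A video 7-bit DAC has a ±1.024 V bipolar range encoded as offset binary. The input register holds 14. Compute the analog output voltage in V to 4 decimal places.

LSB = 2.048 V / 2^7 = 16.000 mV.
V_out = (−1.024) + 14 × 0.016 V = -0.8 V.

-0.8000 V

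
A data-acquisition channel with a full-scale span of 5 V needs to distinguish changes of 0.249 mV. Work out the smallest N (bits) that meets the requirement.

15 bits

Number of steps required ≥ 5 V / 0.249 mV = 20080.32.
Need 2^N ≥ 20080.32; 2^14 = 16384, 2^15 = 32768.
Minimum N = 15.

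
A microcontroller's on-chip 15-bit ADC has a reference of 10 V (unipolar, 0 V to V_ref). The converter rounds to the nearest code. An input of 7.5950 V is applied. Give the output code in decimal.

Full-scale span = 10 V; LSB = 10/2^15 = 305.18 µV.
(V_in − V_low)/LSB = (7.5950 − 0) / 0.000305176 = 24887.296.
round(24887.296) = 24887.

code 24887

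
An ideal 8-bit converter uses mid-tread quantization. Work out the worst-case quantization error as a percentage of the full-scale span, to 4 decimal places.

Rounding → worst-case error = ½ LSB = V_FS/2^9, so 100/512 = 0.195312 % of full scale.

0.1953 %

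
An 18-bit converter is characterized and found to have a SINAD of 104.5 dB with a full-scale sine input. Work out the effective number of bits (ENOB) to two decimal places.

17.07 bits

ENOB = (SINAD − 1.76) / 6.02 = (104.5 − 1.76)/6.02 = 17.066.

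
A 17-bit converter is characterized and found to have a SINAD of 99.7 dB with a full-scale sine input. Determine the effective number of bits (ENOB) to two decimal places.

16.27 bits

ENOB = (SINAD − 1.76) / 6.02 = (99.7 − 1.76)/6.02 = 16.269.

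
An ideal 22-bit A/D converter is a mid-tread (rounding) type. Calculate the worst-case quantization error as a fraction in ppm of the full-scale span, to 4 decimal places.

0.1192 ppm

Rounding → worst-case error = ½ LSB = V_FS/2^23, so 1e+06/8388608 = 0.119209 ppm of full scale.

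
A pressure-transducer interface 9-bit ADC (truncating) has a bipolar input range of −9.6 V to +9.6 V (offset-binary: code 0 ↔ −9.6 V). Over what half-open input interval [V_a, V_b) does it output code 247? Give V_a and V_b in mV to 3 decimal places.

[-337.500 mV, -300.000 mV)

LSB = 19.2/2^9 = 37.500 mV.
V_a = V_low + 247·LSB = -0.3375 V; V_b = V_low + 248·LSB = -0.3 V.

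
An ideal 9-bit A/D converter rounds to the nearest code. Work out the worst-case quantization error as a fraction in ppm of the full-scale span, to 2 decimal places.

976.56 ppm

Rounding → worst-case error = ½ LSB = V_FS/2^10, so 1e+06/1024 = 976.562 ppm of full scale.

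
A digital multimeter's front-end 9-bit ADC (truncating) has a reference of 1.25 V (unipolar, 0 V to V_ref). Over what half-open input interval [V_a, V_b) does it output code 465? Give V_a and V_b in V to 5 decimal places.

[1.13525 V, 1.13770 V)

LSB = 1.25/2^9 = 2.441 mV.
V_a = V_low + 465·LSB = 1.13525 V; V_b = V_low + 466·LSB = 1.1377 V.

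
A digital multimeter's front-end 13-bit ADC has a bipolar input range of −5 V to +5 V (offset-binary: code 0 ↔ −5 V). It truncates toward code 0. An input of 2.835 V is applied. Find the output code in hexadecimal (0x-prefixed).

code 0x1912 (decimal 6418)

With 8192 levels over 10 V, one step is 1.221 mV.
Input sits at 6418.432 steps above V_low.
Floor → code 6418.
In hexadecimal (0x-prefixed): 0x1912.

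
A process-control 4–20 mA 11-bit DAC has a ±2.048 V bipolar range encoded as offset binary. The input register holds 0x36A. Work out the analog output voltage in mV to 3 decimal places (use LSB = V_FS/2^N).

-300.000 mV

LSB = 4.096 V / 2^11 = 2.000 mV.
Code 0x36A = 874 decimal.
V_out = (−2.048) + 874 × 0.002 V = -0.3 V.
= -300.000 mV.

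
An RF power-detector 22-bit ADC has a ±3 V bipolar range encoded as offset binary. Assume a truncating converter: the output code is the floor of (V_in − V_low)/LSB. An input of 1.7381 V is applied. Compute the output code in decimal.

code 3312171

Full-scale span = 6 V; LSB = 6/2^22 = 1.43 µV.
Input sits at 3312171.964 steps above V_low.
Floor → code 3312171.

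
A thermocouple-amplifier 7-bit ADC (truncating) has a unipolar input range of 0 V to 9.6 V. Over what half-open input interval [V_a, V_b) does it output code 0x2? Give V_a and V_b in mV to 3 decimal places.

[150.000 mV, 225.000 mV)

LSB = 9.6/2^7 = 75.000 mV.
Code 0x2 = 2 decimal.
V_a = V_low + 2·LSB = 0.15 V; V_b = V_low + 3·LSB = 0.225 V.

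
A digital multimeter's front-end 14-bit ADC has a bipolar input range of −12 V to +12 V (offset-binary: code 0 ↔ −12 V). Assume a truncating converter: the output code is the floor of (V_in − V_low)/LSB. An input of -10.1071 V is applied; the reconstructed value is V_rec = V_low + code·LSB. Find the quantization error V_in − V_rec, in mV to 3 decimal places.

Step size: 24 V ÷ 2^14 = 1.465 mV.
(V_in − V_low)/LSB = (-10.1071 − (−12))/0.00146484 = 1292.2197 → code 1292 (floor).
Code 1292 maps back to (−12) + 1292×0.00146484 V = -10.107422 V.
Difference: 0.000321875 V → 0.322 mV.

0.322 mV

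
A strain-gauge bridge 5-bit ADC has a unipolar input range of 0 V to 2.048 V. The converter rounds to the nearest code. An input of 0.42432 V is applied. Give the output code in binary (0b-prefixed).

code 0b111 (decimal 7)

With 32 levels over 2.048 V, one step is 64.000 mV.
(0.42432 − 0) / 0.064 = 6.630 LSBs.
round(6.630) = 7.
In binary (0b-prefixed): 0b111.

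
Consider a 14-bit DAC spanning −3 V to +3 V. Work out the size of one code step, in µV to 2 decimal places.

Full-scale span = 6 V.
LSB = 6 / 2^14 = 6 / 16384 = 0.000366211 V = 366.21 µV.

366.21 µV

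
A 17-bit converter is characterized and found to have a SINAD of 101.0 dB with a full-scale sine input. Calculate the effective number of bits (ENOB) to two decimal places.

ENOB = (SINAD − 1.76) / 6.02 = (101.0 − 1.76)/6.02 = 16.485.

16.49 bits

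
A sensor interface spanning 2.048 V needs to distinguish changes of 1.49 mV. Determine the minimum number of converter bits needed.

Number of steps required ≥ 2.048 V / 1.49 mV = 1374.50.
Need 2^N ≥ 1374.50; 2^10 = 1024, 2^11 = 2048.
Minimum N = 11.

11 bits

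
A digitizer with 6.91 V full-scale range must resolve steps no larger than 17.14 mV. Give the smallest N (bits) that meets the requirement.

9 bits

Number of steps required ≥ 6.91 V / 17.14 mV = 403.15.
Need 2^N ≥ 403.15; 2^8 = 256, 2^9 = 512.
Minimum N = 9.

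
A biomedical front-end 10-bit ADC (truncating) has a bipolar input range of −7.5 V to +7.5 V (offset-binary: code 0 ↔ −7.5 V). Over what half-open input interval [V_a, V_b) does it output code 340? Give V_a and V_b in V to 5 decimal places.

LSB = 15/2^10 = 14.648 mV.
V_a = V_low + 340·LSB = -2.51953 V; V_b = V_low + 341·LSB = -2.50488 V.

[-2.51953 V, -2.50488 V)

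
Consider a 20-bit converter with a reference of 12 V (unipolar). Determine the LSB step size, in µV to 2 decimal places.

11.44 µV

Full-scale span = 12 V.
LSB = 12 / 2^20 = 12 / 1048576 = 1.14441e-05 V = 11.44 µV.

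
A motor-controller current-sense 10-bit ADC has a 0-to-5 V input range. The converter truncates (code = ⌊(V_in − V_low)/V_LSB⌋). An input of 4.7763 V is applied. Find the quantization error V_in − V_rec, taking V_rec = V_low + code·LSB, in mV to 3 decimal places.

Step size: 5 V ÷ 2^10 = 4.883 mV.
(4.7763 − 0)/0.00488281 = 978.1862; ⌊·⌋ gives code 978.
Code 978 maps back to 0 + 978×0.00488281 V = 4.7753906 V.
V_in − V_rec = 0.000909375 V = 0.909 mV.

0.909 mV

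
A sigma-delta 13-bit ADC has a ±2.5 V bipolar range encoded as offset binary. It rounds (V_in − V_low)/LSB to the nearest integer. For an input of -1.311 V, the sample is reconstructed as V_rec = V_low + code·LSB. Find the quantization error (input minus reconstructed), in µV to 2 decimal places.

One LSB is 5 V / 8192 = 0.610 mV.
Scaled input = 1948.0576 LSBs, so code = 1948.
Reconstructed: -1.3110352 V.
Difference: 3.51562e-05 V → 35.16 µV.

35.16 µV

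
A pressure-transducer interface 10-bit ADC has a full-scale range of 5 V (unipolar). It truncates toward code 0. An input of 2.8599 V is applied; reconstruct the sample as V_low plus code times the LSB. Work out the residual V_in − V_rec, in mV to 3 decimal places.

3.455 mV

LSB = 5/2^10 = 4.883 mV.
(2.8599 − 0)/0.00488281 = 585.7075; ⌊·⌋ gives code 585.
Reconstructed: 2.8564453 V.
Error = 2.8599 − 2.8564453 = 0.00345469 V = 3.455 mV.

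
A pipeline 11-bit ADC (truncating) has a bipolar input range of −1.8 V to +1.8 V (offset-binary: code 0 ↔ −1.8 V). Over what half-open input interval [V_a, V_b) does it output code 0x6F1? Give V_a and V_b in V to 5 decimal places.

[1.32363 V, 1.32539 V)

LSB = 3.6/2^11 = 1.758 mV.
Code 0x6F1 = 1777 decimal.
V_a = V_low + 1777·LSB = 1.32363 V; V_b = V_low + 1778·LSB = 1.32539 V.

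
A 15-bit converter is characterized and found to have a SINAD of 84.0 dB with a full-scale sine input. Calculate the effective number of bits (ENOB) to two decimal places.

ENOB = (SINAD − 1.76) / 6.02 = (84.0 − 1.76)/6.02 = 13.661.

13.66 bits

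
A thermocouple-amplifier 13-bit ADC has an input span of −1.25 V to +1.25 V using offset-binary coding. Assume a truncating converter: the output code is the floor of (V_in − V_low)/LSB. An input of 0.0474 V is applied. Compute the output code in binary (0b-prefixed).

Full-scale span = 2.5 V; LSB = 2.5/2^13 = 305.18 µV.
(V_in − V_low)/LSB = (0.0474 − (−1.25)) / 0.000305176 = 4251.320.
Floor → code 4251.
In binary (0b-prefixed): 0b1000010011011.

code 0b1000010011011 (decimal 4251)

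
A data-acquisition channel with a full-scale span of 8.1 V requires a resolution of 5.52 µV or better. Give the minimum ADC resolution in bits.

21 bits

Number of steps required ≥ 8.1 V / 5.52 µV = 1467391.30.
Need 2^N ≥ 1467391.30; 2^20 = 1048576, 2^21 = 2097152.
Minimum N = 21.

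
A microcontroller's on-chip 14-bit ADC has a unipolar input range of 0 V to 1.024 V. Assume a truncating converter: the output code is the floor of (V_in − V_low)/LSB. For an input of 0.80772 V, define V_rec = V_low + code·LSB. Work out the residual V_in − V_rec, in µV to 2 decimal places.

32.50 µV

One LSB is 1.024 V / 16384 = 62.50 µV.
(V_in − V_low)/LSB = (0.80772 − 0)/6.25e-05 = 12923.5200 → code 12923 (floor).
V_rec = 0 + 12923·6.25e-05 = 0.8076875 V.
Difference: 3.25e-05 V → 32.50 µV.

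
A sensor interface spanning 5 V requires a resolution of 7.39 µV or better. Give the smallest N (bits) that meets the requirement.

20 bits

Number of steps required ≥ 5 V / 7.39 µV = 676589.99.
Need 2^N ≥ 676589.99; 2^19 = 524288, 2^20 = 1048576.
Minimum N = 20.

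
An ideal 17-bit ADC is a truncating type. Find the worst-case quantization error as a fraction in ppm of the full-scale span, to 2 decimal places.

Truncating → worst-case error = 1 LSB = V_FS/2^17, so 1e+06/131072 = 7.62939 ppm of full scale.

7.63 ppm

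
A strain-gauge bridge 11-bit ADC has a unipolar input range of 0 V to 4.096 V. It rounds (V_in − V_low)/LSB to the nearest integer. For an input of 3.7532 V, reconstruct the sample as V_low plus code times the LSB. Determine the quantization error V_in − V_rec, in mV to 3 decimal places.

LSB = 4.096/2^11 = 2.000 mV.
Scaled input = 1876.6000 LSBs, so code = 1877.
Reconstructed: 3.754 V.
Difference: -0.0008 V → -0.800 mV.

-0.800 mV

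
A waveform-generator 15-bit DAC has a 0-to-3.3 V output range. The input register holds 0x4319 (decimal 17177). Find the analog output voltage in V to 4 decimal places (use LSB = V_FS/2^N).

1.7299 V

LSB = 3.3 V / 2^15 = 100.71 µV.
Code 0x4319 = 17177 decimal.
V_out = 0 + 17177 × 0.000100708 V = 1.72986 V.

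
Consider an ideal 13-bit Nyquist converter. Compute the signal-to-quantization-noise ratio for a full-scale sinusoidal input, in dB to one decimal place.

80.0 dB

SNR ≈ 6.02·N + 1.76 dB = 6.02·13 + 1.76 = 80.02 dB.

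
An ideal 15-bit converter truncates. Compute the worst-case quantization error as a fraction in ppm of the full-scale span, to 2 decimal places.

30.52 ppm

Truncating → worst-case error = 1 LSB = V_FS/2^15, so 1e+06/32768 = 30.5176 ppm of full scale.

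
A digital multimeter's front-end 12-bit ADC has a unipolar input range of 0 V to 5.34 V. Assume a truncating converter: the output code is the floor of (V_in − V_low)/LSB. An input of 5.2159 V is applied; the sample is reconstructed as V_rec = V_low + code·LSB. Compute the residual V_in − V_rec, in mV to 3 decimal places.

1.056 mV

One LSB is 5.34 V / 4096 = 1.304 mV.
(V_in − V_low)/LSB = (5.2159 − 0)/0.00130371 = 4000.8102 → code 4000 (floor).
V_rec = 0 + 4000·0.00130371 = 5.2148438 V.
Error = 5.2159 − 5.2148438 = 0.00105625 V = 1.056 mV.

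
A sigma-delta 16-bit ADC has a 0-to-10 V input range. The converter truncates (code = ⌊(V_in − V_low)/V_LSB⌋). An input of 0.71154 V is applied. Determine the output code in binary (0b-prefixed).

code 0b1001000110111 (decimal 4663)

Full-scale span = 10 V; LSB = 10/2^16 = 152.59 µV.
(0.71154 − 0) / 0.000152588 = 4663.149 LSBs.
So the output code is 4663.
In binary (0b-prefixed): 0b1001000110111.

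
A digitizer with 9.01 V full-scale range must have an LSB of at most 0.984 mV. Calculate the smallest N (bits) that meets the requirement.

14 bits

Number of steps required ≥ 9.01 V / 0.984 mV = 9156.50.
Need 2^N ≥ 9156.50; 2^13 = 8192, 2^14 = 16384.
Minimum N = 14.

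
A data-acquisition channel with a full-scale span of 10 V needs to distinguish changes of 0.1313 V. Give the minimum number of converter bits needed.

7 bits

Number of steps required ≥ 10 V / 0.1313 V = 76.16.
Need 2^N ≥ 76.16; 2^6 = 64, 2^7 = 128.
Minimum N = 7.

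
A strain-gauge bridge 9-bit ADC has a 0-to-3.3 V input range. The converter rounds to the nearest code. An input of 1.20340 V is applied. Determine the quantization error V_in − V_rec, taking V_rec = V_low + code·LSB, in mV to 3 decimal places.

-1.873 mV

Step size: 3.3 V ÷ 2^9 = 6.445 mV.
(1.20340 − 0)/0.00644531 = 186.7093; round gives code 187.
V_rec = 0 + 187·0.00644531 = 1.2052734 V.
V_in − V_rec = -0.00187344 V = -1.873 mV.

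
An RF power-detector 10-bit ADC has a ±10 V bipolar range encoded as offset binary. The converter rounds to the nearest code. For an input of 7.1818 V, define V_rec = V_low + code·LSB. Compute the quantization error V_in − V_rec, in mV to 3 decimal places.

One LSB is 20 V / 1024 = 19.531 mV.
(V_in − V_low)/LSB = (7.1818 − (−10))/0.0195312 = 879.7082 → code 880 (round).
Code 880 maps back to (−10) + 880×0.0195312 V = 7.1875 V.
V_in − V_rec = -0.0057 V = -5.700 mV.

-5.700 mV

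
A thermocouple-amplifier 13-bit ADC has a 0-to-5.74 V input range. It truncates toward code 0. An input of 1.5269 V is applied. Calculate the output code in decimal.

Full-scale span = 5.74 V; LSB = 5.74/2^13 = 0.701 mV.
(V_in − V_low)/LSB = (1.5269 − 0) / 0.000700684 = 2179.158.
Floor → code 2179.

code 2179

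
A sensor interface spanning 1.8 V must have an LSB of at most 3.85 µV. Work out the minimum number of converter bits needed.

Number of steps required ≥ 1.8 V / 3.85 µV = 467532.47.
Need 2^N ≥ 467532.47; 2^18 = 262144, 2^19 = 524288.
Minimum N = 19.

19 bits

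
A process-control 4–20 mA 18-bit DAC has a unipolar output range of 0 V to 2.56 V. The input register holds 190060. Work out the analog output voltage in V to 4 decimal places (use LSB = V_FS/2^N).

1.8561 V

LSB = 2.56 V / 2^18 = 9.77 µV.
V_out = 0 + 190060 × 9.76563e-06 V = 1.85605 V.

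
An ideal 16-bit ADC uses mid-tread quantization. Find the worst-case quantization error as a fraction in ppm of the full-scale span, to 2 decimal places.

7.63 ppm

Rounding → worst-case error = ½ LSB = V_FS/2^17, so 1e+06/131072 = 7.62939 ppm of full scale.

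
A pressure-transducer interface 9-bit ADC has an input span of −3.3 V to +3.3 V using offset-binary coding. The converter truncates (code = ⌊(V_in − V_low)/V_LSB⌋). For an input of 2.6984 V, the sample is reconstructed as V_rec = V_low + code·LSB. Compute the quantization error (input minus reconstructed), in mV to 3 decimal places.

Step size: 6.6 V ÷ 2^9 = 12.891 mV.
(V_in − V_low)/LSB = (2.6984 − (−3.3))/0.0128906 = 465.3304 → code 465 (floor).
Reconstructed: 2.6941406 V.
Error = 2.6984 − 2.6941406 = 0.00425938 V = 4.259 mV.

4.259 mV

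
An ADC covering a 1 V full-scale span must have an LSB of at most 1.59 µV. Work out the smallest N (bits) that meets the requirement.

Number of steps required ≥ 1 V / 1.59 µV = 628930.82.
Need 2^N ≥ 628930.82; 2^19 = 524288, 2^20 = 1048576.
Minimum N = 20.

20 bits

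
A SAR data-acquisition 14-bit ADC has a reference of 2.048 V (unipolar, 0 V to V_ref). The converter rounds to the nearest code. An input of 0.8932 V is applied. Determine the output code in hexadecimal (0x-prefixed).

With 16384 levels over 2.048 V, one step is 125.00 µV.
(0.8932 − 0) / 0.000125 = 7145.600 LSBs.
round(7145.600) = 7146.
In hexadecimal (0x-prefixed): 0x1BEA.

code 0x1BEA (decimal 7146)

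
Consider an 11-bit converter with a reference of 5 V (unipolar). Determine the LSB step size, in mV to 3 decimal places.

2.441 mV

Full-scale span = 5 V.
LSB = 5 / 2^11 = 5 / 2048 = 0.00244141 V = 2.441 mV.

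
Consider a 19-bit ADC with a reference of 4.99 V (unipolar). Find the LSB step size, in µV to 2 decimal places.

Full-scale span = 4.99 V.
LSB = 4.99 / 2^19 = 4.99 / 524288 = 9.51767e-06 V = 9.52 µV.

9.52 µV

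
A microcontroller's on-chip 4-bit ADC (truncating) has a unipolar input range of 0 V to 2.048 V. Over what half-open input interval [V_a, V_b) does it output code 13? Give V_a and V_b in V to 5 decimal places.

[1.66400 V, 1.79200 V)

LSB = 2.048/2^4 = 128.000 mV.
V_a = V_low + 13·LSB = 1.664 V; V_b = V_low + 14·LSB = 1.792 V.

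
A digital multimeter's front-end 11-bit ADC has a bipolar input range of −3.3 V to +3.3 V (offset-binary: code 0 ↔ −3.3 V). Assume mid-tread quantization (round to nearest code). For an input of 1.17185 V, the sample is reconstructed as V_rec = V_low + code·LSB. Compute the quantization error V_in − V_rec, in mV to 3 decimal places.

Step size: 6.6 V ÷ 2^11 = 3.223 mV.
(V_in − V_low)/LSB = (1.17185 − (−3.3))/0.00322266 = 1387.6286 → code 1388 (round).
V_rec = (−3.3) + 1388·0.00322266 = 1.1730469 V.
V_in − V_rec = -0.00119688 V = -1.197 mV.

-1.197 mV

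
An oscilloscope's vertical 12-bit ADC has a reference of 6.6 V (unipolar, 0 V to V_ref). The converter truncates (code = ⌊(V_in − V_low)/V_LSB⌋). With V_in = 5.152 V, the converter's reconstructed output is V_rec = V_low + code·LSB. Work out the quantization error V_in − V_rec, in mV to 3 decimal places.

0.584 mV

Step size: 6.6 V ÷ 2^12 = 1.611 mV.
(V_in − V_low)/LSB = (5.152 − 0)/0.00161133 = 3197.3624 → code 3197 (floor).
V_rec = 0 + 3197·0.00161133 = 5.151416 V.
Difference: 0.000583984 V → 0.584 mV.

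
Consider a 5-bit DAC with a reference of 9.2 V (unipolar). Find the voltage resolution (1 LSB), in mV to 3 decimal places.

Full-scale span = 9.2 V.
LSB = 9.2 / 2^5 = 9.2 / 32 = 0.2875 V = 287.500 mV.

287.500 mV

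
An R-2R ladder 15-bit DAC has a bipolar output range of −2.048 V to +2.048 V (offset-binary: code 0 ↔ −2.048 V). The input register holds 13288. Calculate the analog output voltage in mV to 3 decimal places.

-387.000 mV

LSB = 4.096 V / 2^15 = 125.00 µV.
V_out = (−2.048) + 13288 × 0.000125 V = -0.387 V.
= -387.000 mV.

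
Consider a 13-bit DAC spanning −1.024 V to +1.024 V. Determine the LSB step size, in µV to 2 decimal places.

250.00 µV

Full-scale span = 2.048 V.
LSB = 2.048 / 2^13 = 2.048 / 8192 = 0.00025 V = 250.00 µV.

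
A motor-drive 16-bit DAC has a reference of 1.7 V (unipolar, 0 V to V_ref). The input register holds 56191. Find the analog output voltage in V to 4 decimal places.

LSB = 1.7 V / 2^16 = 25.94 µV.
V_out = 0 + 56191 × 2.59399e-05 V = 1.45759 V.

1.4576 V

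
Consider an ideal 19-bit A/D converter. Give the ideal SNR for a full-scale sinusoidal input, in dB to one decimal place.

SNR ≈ 6.02·N + 1.76 dB = 6.02·19 + 1.76 = 116.14 dB.

116.1 dB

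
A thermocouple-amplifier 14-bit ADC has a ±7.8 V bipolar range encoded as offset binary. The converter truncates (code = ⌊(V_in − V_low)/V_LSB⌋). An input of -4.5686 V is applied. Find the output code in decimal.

code 3393

Full-scale span = 15.6 V; LSB = 15.6/2^14 = 0.952 mV.
(V_in − V_low)/LSB = (-4.5686 − (−7.8)) / 0.000952148 = 3393.799.
Floor → code 3393.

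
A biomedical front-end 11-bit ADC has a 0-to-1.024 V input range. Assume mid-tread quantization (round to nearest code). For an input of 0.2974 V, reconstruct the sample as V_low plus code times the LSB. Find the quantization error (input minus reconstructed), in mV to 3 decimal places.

-0.100 mV

Step size: 1.024 V ÷ 2^11 = 0.500 mV.
(V_in − V_low)/LSB = (0.2974 − 0)/0.0005 = 594.8000 → code 595 (round).
Reconstructed: 0.2975 V.
Difference: -0.0001 V → -0.100 mV.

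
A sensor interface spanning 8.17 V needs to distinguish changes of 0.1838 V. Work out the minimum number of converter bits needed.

Number of steps required ≥ 8.17 V / 0.1838 V = 44.45.
Need 2^N ≥ 44.45; 2^5 = 32, 2^6 = 64.
Minimum N = 6.

6 bits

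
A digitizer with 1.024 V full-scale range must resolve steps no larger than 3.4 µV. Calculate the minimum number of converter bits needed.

Number of steps required ≥ 1.024 V / 3.4 µV = 301176.47.
Need 2^N ≥ 301176.47; 2^18 = 262144, 2^19 = 524288.
Minimum N = 19.

19 bits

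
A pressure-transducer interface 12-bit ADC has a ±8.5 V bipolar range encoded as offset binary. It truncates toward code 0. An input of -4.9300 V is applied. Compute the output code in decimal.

code 860

LSB = 17 V / 4096 = 4.150 mV.
(V_in − V_low)/LSB = (-4.9300 − (−8.5)) / 0.00415039 = 860.160.
⌊·⌋(860.160) = 860.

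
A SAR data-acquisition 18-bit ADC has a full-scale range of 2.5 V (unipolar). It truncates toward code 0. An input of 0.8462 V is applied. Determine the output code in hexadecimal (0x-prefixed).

code 0x15A9A (decimal 88730)

With 262144 levels over 2.5 V, one step is 9.54 µV.
(V_in − V_low)/LSB = (0.8462 − 0) / 9.53674e-06 = 88730.501.
Floor → code 88730.
In hexadecimal (0x-prefixed): 0x15A9A.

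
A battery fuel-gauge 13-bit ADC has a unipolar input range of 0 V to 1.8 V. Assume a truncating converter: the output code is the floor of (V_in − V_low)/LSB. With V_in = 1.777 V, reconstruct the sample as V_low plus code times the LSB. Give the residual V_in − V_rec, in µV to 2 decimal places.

71.29 µV

One LSB is 1.8 V / 8192 = 219.73 µV.
(V_in − V_low)/LSB = (1.777 − 0)/0.000219727 = 8087.3244 → code 8087 (floor).
V_rec = 0 + 8087·0.000219727 = 1.7769287 V.
Difference: 7.12891e-05 V → 71.29 µV.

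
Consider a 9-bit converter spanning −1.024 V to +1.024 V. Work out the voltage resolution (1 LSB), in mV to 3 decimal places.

4.000 mV

Full-scale span = 2.048 V.
LSB = 2.048 / 2^9 = 2.048 / 512 = 0.004 V = 4.000 mV.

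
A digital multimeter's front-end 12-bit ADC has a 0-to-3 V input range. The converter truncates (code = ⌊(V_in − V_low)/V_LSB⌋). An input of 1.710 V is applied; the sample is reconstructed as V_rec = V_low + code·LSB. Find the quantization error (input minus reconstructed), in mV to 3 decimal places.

Step size: 3 V ÷ 2^12 = 0.732 mV.
(V_in − V_low)/LSB = (1.710 − 0)/0.000732422 = 2334.7200 → code 2334 (floor).
V_rec = 0 + 2334·0.000732422 = 1.7094727 V.
Difference: 0.000527344 V → 0.527 mV.

0.527 mV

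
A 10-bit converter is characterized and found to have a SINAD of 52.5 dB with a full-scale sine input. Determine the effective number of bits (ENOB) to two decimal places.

8.43 bits

ENOB = (SINAD − 1.76) / 6.02 = (52.5 − 1.76)/6.02 = 8.429.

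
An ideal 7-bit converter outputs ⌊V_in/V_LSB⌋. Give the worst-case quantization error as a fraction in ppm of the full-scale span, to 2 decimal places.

7812.50 ppm

Truncating → worst-case error = 1 LSB = V_FS/2^7, so 1e+06/128 = 7812.5 ppm of full scale.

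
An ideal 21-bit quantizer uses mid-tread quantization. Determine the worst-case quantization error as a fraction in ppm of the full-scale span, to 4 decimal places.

Rounding → worst-case error = ½ LSB = V_FS/2^22, so 1e+06/4194304 = 0.238419 ppm of full scale.

0.2384 ppm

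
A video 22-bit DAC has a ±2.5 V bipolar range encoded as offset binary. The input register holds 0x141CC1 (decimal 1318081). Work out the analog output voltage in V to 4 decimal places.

-0.9287 V

LSB = 5 V / 2^22 = 1.19 µV.
Code 0x141CC1 = 1318081 decimal.
V_out = (−2.5) + 1318081 × 1.19209e-06 V = -0.928725 V.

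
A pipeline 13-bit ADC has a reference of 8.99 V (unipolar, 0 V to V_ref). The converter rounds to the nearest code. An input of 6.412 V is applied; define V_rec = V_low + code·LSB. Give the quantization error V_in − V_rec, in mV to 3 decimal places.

-0.179 mV

Step size: 8.99 V ÷ 2^13 = 1.097 mV.
(6.412 − 0)/0.00109741 = 5842.8369; round gives code 5843.
Reconstructed: 6.412179 V.
Error = 6.412 − 6.412179 = -0.000178955 V = -0.179 mV.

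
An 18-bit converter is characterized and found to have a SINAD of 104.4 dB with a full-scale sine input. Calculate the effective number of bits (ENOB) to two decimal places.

ENOB = (SINAD − 1.76) / 6.02 = (104.4 − 1.76)/6.02 = 17.050.

17.05 bits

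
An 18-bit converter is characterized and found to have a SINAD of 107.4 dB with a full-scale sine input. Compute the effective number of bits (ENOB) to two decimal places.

17.55 bits

ENOB = (SINAD − 1.76) / 6.02 = (107.4 − 1.76)/6.02 = 17.548.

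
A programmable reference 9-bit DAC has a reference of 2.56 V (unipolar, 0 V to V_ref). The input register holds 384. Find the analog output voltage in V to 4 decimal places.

LSB = 2.56 V / 2^9 = 5.000 mV.
V_out = 0 + 384 × 0.005 V = 1.92 V.

1.9200 V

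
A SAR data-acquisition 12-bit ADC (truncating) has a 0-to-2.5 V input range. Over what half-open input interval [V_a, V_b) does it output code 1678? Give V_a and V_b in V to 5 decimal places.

[1.02417 V, 1.02478 V)

LSB = 2.5/2^12 = 0.610 mV.
V_a = V_low + 1678·LSB = 1.02417 V; V_b = V_low + 1679·LSB = 1.02478 V.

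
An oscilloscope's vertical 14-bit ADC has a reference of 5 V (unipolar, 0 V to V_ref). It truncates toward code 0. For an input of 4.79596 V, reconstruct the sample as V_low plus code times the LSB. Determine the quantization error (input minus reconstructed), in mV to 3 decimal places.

0.123 mV

Step size: 5 V ÷ 2^14 = 305.18 µV.
Scaled input = 15715.4017 LSBs, so code = 15715.
Reconstructed: 4.7958374 V.
Difference: 0.000122598 V → 0.123 mV.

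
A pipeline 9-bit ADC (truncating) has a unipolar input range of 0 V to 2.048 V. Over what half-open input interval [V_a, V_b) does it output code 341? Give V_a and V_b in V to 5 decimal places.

[1.36400 V, 1.36800 V)

LSB = 2.048/2^9 = 4.000 mV.
V_a = V_low + 341·LSB = 1.364 V; V_b = V_low + 342·LSB = 1.368 V.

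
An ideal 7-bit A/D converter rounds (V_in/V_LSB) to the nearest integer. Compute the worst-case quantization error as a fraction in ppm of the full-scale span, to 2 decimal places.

Rounding → worst-case error = ½ LSB = V_FS/2^8, so 1e+06/256 = 3906.25 ppm of full scale.

3906.25 ppm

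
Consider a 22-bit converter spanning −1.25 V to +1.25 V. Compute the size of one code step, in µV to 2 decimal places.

0.60 µV

Full-scale span = 2.5 V.
LSB = 2.5 / 2^22 = 2.5 / 4194304 = 5.96046e-07 V = 0.60 µV.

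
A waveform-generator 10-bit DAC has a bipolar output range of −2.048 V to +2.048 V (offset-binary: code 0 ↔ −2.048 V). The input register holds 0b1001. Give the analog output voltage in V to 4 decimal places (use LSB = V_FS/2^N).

LSB = 4.096 V / 2^10 = 4.000 mV.
Code 0b1001 = 9 decimal.
V_out = (−2.048) + 9 × 0.004 V = -2.012 V.

-2.0120 V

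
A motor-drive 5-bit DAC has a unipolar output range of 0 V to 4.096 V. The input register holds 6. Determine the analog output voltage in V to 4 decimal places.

0.7680 V

LSB = 4.096 V / 2^5 = 128.000 mV.
V_out = 0 + 6 × 0.128 V = 0.768 V.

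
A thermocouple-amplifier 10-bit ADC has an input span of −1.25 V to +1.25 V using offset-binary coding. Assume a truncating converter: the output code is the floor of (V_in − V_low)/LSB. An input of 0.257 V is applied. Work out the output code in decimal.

code 617

LSB = 2.5 V / 1024 = 2.441 mV.
(V_in − V_low)/LSB = (0.257 − (−1.25)) / 0.00244141 = 617.267.
⌊·⌋(617.267) = 617.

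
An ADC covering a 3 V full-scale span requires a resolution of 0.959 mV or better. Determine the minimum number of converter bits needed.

12 bits

Number of steps required ≥ 3 V / 0.959 mV = 3128.26.
Need 2^N ≥ 3128.26; 2^11 = 2048, 2^12 = 4096.
Minimum N = 12.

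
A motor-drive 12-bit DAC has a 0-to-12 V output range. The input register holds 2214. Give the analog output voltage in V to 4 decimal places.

6.4863 V

LSB = 12 V / 2^12 = 2.930 mV.
V_out = 0 + 2214 × 0.00292969 V = 6.48633 V.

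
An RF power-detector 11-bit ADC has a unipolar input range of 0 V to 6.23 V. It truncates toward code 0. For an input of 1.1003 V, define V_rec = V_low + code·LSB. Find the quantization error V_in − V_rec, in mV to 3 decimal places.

2.141 mV

One LSB is 6.23 V / 2048 = 3.042 mV.
(V_in − V_low)/LSB = (1.1003 − 0)/0.00304199 = 361.7038 → code 361 (floor).
Code 361 maps back to 0 + 361×0.00304199 V = 1.0981592 V.
Error = 1.1003 − 1.0981592 = 0.00214082 V = 2.141 mV.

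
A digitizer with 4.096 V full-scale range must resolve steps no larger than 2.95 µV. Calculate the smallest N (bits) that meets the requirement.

Number of steps required ≥ 4.096 V / 2.95 µV = 1388474.58.
Need 2^N ≥ 1388474.58; 2^20 = 1048576, 2^21 = 2097152.
Minimum N = 21.

21 bits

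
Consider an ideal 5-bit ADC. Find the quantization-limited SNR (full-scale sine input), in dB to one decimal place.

SNR ≈ 6.02·N + 1.76 dB = 6.02·5 + 1.76 = 31.86 dB.

31.9 dB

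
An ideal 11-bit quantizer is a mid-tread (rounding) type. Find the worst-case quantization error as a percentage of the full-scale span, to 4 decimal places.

0.0244 %

Rounding → worst-case error = ½ LSB = V_FS/2^12, so 100/4096 = 0.0244141 % of full scale.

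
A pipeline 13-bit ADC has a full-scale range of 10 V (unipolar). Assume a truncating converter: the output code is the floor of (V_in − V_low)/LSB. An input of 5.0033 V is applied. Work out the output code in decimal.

code 4098

LSB = 10 V / 8192 = 1.221 mV.
Input sits at 4098.703 steps above V_low.
⌊·⌋(4098.703) = 4098.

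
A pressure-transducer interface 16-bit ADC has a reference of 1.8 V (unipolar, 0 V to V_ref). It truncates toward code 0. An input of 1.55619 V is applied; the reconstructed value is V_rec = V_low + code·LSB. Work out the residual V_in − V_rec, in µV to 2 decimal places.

4.09 µV

Step size: 1.8 V ÷ 2^16 = 27.47 µV.
(V_in − V_low)/LSB = (1.55619 − 0)/2.74658e-05 = 56659.1488 → code 56659 (floor).
Code 56659 maps back to 0 + 56659×2.74658e-05 V = 1.5561859 V.
Error = 1.55619 − 1.5561859 = 4.08691e-06 V = 4.09 µV.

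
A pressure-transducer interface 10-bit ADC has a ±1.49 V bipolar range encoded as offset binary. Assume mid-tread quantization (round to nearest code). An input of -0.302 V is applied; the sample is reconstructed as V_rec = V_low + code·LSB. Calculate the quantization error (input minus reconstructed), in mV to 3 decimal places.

One LSB is 2.98 V / 1024 = 2.910 mV.
Scaled input = 408.2255 LSBs, so code = 408.
Code 408 maps back to (−1.49) + 408×0.00291016 V = -0.30265625 V.
V_in − V_rec = 0.00065625 V = 0.656 mV.

0.656 mV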